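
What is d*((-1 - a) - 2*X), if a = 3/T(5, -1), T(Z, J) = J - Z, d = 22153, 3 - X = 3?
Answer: -22153/2 ≈ -11077.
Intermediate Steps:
X = 0 (X = 3 - 1*3 = 3 - 3 = 0)
a = -½ (a = 3/(-1 - 1*5) = 3/(-1 - 5) = 3/(-6) = 3*(-⅙) = -½ ≈ -0.50000)
d*((-1 - a) - 2*X) = 22153*((-1 - 1*(-½)) - 2*0) = 22153*((-1 + ½) + 0) = 22153*(-½ + 0) = 22153*(-½) = -22153/2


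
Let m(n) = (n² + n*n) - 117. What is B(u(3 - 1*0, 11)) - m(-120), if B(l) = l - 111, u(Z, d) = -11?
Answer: -28805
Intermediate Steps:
m(n) = -117 + 2*n² (m(n) = (n² + n²) - 117 = 2*n² - 117 = -117 + 2*n²)
B(l) = -111 + l
B(u(3 - 1*0, 11)) - m(-120) = (-111 - 11) - (-117 + 2*(-120)²) = -122 - (-117 + 2*14400) = -122 - (-117 + 28800) = -122 - 1*28683 = -122 - 28683 = -28805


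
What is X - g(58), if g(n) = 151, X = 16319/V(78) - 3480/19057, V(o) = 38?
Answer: 10605783/38114 ≈ 278.26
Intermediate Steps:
X = 16360997/38114 (X = 16319/38 - 3480/19057 = 16360997/38114 ≈ 429.26)
X - g(58) = 16360997/38114 - 1*151 = 16360997/38114 - 151 = 10605783/38114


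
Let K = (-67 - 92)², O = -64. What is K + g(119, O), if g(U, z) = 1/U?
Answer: 3008440/119 ≈ 25281.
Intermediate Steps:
K = 25281 (K = (-159)² = 25281)
K + g(119, O) = 25281 + 1/119 = 3008440/119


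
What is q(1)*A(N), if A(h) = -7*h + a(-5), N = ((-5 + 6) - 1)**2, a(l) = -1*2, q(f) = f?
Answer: -2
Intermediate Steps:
a(l) = -2
N = 0 (N = (1 - 1)**2 = 0**2 = 0)
A(h) = -2 - 7*h (A(h) = -7*h - 2 = -2 - 7*h)
q(1)*A(N) = 1*(-2 - 7*0) = 1*(-2 + 0) = 1*(-2) = -2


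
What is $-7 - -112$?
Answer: $105$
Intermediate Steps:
$-7 - -112 = -7 + 112 = 105$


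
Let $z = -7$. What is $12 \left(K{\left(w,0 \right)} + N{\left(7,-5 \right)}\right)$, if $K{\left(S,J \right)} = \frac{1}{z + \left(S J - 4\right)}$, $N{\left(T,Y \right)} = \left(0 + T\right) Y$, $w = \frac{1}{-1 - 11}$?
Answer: $- \frac{4632}{11} \approx -421.09$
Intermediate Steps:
$w = - \frac{1}{12}$ ($w = \frac{1}{-12} = - \frac{1}{12} \approx -0.083333$)
$N{\left(T,Y \right)} = T Y$
$K{\left(S,J \right)} = \frac{1}{-11 + J S}$ ($K{\left(S,J \right)} = \frac{1}{-7 + \left(S J - 4\right)} = \frac{1}{-7 + \left(J S - 4\right)} = \frac{1}{-7 + \left(-4 + J S\right)} = \frac{1}{-11 + J S}$)
$12 \left(K{\left(w,0 \right)} + N{\left(7,-5 \right)}\right) = 12 \left(\frac{1}{-11 + 0 \left(- \frac{1}{12}\right)} + 7 \left(-5\right)\right) = 12 \left(\frac{1}{-11 + 0} - 35\right) = 12 \left(\frac{1}{-11} - 35\right) = 12 \left(- \frac{1}{11} - 35\right) = 12 \left(- \frac{386}{11}\right) = - \frac{4632}{11}$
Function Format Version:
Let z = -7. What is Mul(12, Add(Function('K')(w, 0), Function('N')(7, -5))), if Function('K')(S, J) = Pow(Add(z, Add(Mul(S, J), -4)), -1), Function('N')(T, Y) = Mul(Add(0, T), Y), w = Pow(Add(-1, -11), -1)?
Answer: Rational(-4632, 11) ≈ -421.09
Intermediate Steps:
w = Rational(-1, 12) (w = Pow(-12, -1) = Rational(-1, 12) ≈ -0.083333)
Function('N')(T, Y) = Mul(T, Y)
Function('K')(S, J) = Pow(Add(-11, Mul(J, S)), -1) (Function('K')(S, J) = Pow(Add(-7, Add(Mul(S, J), -4)), -1) = Pow(Add(-7, Add(Mul(J, S), -4)), -1) = Pow(Add(-7, Add(-4, Mul(J, S))), -1) = Pow(Add(-11, Mul(J, S)), -1))
Mul(12, Add(Function('K')(w, 0), Function('N')(7, -5))) = Mul(12, Add(Pow(Add(-11, Mul(0, Rational(-1, 12))), -1), Mul(7, -5))) = Mul(12, Add(Pow(Add(-11, 0), -1), -35)) = Mul(12, Add(Pow(-11, -1), -35)) = Mul(12, Add(Rational(-1, 11), -35)) = Mul(12, Rational(-386, 11)) = Rational(-4632, 11)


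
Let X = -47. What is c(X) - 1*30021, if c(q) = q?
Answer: -30068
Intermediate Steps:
c(X) - 1*30021 = -47 - 1*30021 = -47 - 30021 = -30068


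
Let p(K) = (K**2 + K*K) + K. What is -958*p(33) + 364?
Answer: -2117774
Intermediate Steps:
p(K) = K + 2*K**2 (p(K) = (K**2 + K**2) + K = 2*K**2 + K = K + 2*K**2)
-958*p(33) + 364 = -31614*(1 + 2*33) + 364 = -31614*(1 + 66) + 364 = -31614*67 + 364 = -958*2211 + 364 = -2118138 + 364 = -2117774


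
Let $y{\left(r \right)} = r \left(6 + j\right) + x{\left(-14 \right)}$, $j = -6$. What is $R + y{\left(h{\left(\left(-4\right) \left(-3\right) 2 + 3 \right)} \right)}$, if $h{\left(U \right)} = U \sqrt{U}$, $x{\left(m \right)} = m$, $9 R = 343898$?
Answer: $\frac{343772}{9} \approx 38197.0$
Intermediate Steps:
$R = \frac{343898}{9}$ ($R = \frac{1}{9} \cdot 343898 = \frac{343898}{9} \approx 38211.0$)
$h{\left(U \right)} = U^{\frac{3}{2}}$
$y{\left(r \right)} = -14$ ($y{\left(r \right)} = r \left(6 - 6\right) - 14 = r 0 - 14 = 0 - 14 = -14$)
$R + y{\left(h{\left(\left(-4\right) \left(-3\right) 2 + 3 \right)} \right)} = \frac{343898}{9} - 14 = \frac{343772}{9}$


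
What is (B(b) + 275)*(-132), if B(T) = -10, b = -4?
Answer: -34980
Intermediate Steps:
(B(b) + 275)*(-132) = (-10 + 275)*(-132) = 265*(-132) = -34980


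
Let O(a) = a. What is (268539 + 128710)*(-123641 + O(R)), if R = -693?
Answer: -49391557166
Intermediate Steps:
(268539 + 128710)*(-123641 + O(R)) = (268539 + 128710)*(-123641 - 693) = 397249*(-124334) = -49391557166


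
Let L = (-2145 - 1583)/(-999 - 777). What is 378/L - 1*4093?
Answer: -911711/233 ≈ -3912.9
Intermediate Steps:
L = 233/111 (L = -3728/(-1776) = -3728*(-1/1776) = 233/111 ≈ 2.0991)
378/L - 1*4093 = 378/(233/111) - 1*4093 = 378*(111/233) - 4093 = 41958/233 - 4093 = -911711/233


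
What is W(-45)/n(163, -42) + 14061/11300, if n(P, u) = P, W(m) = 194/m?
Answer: 20189047/16577100 ≈ 1.2179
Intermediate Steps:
W(-45)/n(163, -42) + 14061/11300 = (194/(-45))/163 + 14061/11300 = (194*(-1/45))*(1/163) + 14061*(1/11300) = -194/45*1/163 + 14061/11300 = -194/7335 + 14061/11300 = 20189047/16577100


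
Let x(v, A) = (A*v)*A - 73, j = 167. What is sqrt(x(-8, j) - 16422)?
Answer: 3*I*sqrt(26623) ≈ 489.5*I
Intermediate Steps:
x(v, A) = -73 + v*A**2 (x(v, A) = v*A**2 - 73 = -73 + v*A**2)
sqrt(x(-8, j) - 16422) = sqrt((-73 - 8*167**2) - 16422) = sqrt((-73 - 8*27889) - 16422) = sqrt((-73 - 223112) - 16422) = sqrt(-223185 - 16422) = sqrt(-239607) = 3*I*sqrt(26623)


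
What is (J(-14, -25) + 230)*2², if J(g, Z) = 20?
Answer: 1000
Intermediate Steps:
(J(-14, -25) + 230)*2² = (20 + 230)*2² = 250*4 = 1000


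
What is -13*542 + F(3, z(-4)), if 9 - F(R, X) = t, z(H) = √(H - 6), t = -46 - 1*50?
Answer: -6941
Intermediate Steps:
t = -96 (t = -46 - 50 = -96)
z(H) = √(-6 + H)
F(R, X) = 105 (F(R, X) = 9 - 1*(-96) = 9 + 96 = 105)
-13*542 + F(3, z(-4)) = -13*542 + 105 = -7046 + 105 = -6941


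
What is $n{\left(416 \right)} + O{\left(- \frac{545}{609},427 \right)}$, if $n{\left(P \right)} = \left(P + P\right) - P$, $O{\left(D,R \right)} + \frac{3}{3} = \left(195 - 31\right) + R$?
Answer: $1006$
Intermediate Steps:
$O{\left(D,R \right)} = 163 + R$ ($O{\left(D,R \right)} = -1 + \left(\left(195 - 31\right) + R\right) = -1 + \left(164 + R\right) = 163 + R$)
$n{\left(P \right)} = P$ ($n{\left(P \right)} = 2 P - P = P$)
$n{\left(416 \right)} + O{\left(- \frac{545}{609},427 \right)} = 416 + \left(163 + 427\right) = 416 + 590 = 1006$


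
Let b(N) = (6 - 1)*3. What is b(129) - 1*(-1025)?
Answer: 1040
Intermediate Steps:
b(N) = 15 (b(N) = 5*3 = 15)
b(129) - 1*(-1025) = 15 - 1*(-1025) = 15 + 1025 = 1040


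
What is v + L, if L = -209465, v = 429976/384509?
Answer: -80540747709/384509 ≈ -2.0946e+5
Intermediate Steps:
v = 429976/384509 (v = 429976*(1/384509) = 429976/384509 ≈ 1.1182)
v + L = 429976/384509 - 209465 = -80540747709/384509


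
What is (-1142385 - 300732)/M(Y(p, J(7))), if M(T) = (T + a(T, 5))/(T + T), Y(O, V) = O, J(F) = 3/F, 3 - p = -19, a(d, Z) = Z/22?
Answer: -465645752/163 ≈ -2.8567e+6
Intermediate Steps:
a(d, Z) = Z/22 (a(d, Z) = Z*(1/22) = Z/22)
p = 22 (p = 3 - 1*(-19) = 3 + 19 = 22)
M(T) = (5/22 + T)/(2*T) (M(T) = (T + (1/22)*5)/(T + T) = (T + 5/22)/((2*T)) = (5/22 + T)*(1/(2*T)) = (5/22 + T)/(2*T))
(-1142385 - 300732)/M(Y(p, J(7))) = (-1142385 - 300732)/(((1/44)*(5 + 22*22)/22)) = -1443117*968/(5 + 484) = -1443117/((1/44)*(1/22)*489) = -1443117/489/968 = -1443117*968/489 = -465645752/163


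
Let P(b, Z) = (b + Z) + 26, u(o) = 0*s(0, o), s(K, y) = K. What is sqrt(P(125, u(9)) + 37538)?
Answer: sqrt(37689) ≈ 194.14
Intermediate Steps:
u(o) = 0 (u(o) = 0*0 = 0)
P(b, Z) = 26 + Z + b (P(b, Z) = (Z + b) + 26 = 26 + Z + b)
sqrt(P(125, u(9)) + 37538) = sqrt((26 + 0 + 125) + 37538) = sqrt(151 + 37538) = sqrt(37689)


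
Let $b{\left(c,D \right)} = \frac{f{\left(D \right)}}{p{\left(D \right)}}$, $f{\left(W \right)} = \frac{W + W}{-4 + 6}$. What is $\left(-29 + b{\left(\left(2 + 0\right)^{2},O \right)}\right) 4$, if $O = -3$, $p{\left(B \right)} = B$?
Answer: $-112$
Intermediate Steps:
$f{\left(W \right)} = W$ ($f{\left(W \right)} = \frac{2 W}{2} = 2 W \frac{1}{2} = W$)
$b{\left(c,D \right)} = 1$ ($b{\left(c,D \right)} = \frac{D}{D} = 1$)
$\left(-29 + b{\left(\left(2 + 0\right)^{2},O \right)}\right) 4 = \left(-29 + 1\right) 4 = \left(-28\right) 4 = -112$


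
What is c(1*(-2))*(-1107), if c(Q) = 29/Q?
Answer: 32103/2 ≈ 16052.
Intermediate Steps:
c(1*(-2))*(-1107) = (29/((1*(-2))))*(-1107) = (29/(-2))*(-1107) = (29*(-½))*(-1107) = -29/2*(-1107) = 32103/2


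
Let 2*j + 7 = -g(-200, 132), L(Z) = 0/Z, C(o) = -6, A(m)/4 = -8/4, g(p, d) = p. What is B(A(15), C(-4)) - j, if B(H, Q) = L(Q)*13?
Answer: -193/2 ≈ -96.500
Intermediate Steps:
A(m) = -8 (A(m) = 4*(-8/4) = 4*(-8*1/4) = 4*(-2) = -8)
L(Z) = 0
B(H, Q) = 0 (B(H, Q) = 0*13 = 0)
j = 193/2 (j = -7/2 + (-1*(-200))/2 = -7/2 + (1/2)*200 = -7/2 + 100 = 193/2 ≈ 96.500)
B(A(15), C(-4)) - j = 0 - 1*193/2 = 0 - 193/2 = -193/2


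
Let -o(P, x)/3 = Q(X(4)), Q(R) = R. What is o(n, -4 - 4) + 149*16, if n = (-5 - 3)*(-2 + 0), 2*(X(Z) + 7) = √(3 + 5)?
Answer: 2405 - 3*√2 ≈ 2400.8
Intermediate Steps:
X(Z) = -7 + √2 (X(Z) = -7 + √(3 + 5)/2 = -7 + √8/2 = -7 + (2*√2)/2 = -7 + √2)
n = 16 (n = -8*(-2) = 16)
o(P, x) = 21 - 3*√2 (o(P, x) = -3*(-7 + √2) = 21 - 3*√2)
o(n, -4 - 4) + 149*16 = (21 - 3*√2) + 149*16 = (21 - 3*√2) + 2384 = 2405 - 3*√2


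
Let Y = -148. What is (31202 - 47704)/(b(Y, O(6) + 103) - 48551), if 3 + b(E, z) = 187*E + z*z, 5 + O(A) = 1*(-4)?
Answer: 8251/33697 ≈ 0.24486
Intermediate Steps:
O(A) = -9 (O(A) = -5 + 1*(-4) = -5 - 4 = -9)
b(E, z) = -3 + z² + 187*E (b(E, z) = -3 + (187*E + z*z) = -3 + (187*E + z²) = -3 + (z² + 187*E) = -3 + z² + 187*E)
(31202 - 47704)/(b(Y, O(6) + 103) - 48551) = (31202 - 47704)/((-3 + (-9 + 103)² + 187*(-148)) - 48551) = -16502/((-3 + 94² - 27676) - 48551) = -16502/((-3 + 8836 - 27676) - 48551) = -16502/(-18843 - 48551) = -16502/(-67394) = -16502*(-1/67394) = 8251/33697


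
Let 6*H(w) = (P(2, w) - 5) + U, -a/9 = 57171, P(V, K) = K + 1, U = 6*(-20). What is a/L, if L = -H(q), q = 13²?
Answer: 343026/5 ≈ 68605.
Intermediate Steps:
U = -120
P(V, K) = 1 + K
a = -514539 (a = -9*57171 = -514539)
q = 169
H(w) = -62/3 + w/6 (H(w) = (((1 + w) - 5) - 120)/6 = ((-4 + w) - 120)/6 = (-124 + w)/6 = -62/3 + w/6)
L = -15/2 (L = -(-62/3 + (⅙)*169) = -(-62/3 + 169/6) = -1*15/2 = -15/2 ≈ -7.5000)
a/L = -514539/(-15/2) = -514539*(-2/15) = 343026/5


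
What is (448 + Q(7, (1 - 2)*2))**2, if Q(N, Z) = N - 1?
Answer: 206116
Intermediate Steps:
Q(N, Z) = -1 + N
(448 + Q(7, (1 - 2)*2))**2 = (448 + (-1 + 7))**2 = (448 + 6)**2 = 454**2 = 206116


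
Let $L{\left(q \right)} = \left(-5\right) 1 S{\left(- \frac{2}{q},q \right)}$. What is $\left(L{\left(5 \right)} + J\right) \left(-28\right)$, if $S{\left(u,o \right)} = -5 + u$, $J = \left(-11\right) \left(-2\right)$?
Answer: $-1372$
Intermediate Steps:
$J = 22$
$L{\left(q \right)} = 25 + \frac{10}{q}$ ($L{\left(q \right)} = \left(-5\right) 1 \left(-5 - \frac{2}{q}\right) = - 5 \left(-5 - \frac{2}{q}\right) = 25 + \frac{10}{q}$)
$\left(L{\left(5 \right)} + J\right) \left(-28\right) = \left(\left(25 + \frac{10}{5}\right) + 22\right) \left(-28\right) = \left(\left(25 + 10 \cdot \frac{1}{5}\right) + 22\right) \left(-28\right) = \left(\left(25 + 2\right) + 22\right) \left(-28\right) = \left(27 + 22\right) \left(-28\right) = 49 \left(-28\right) = -1372$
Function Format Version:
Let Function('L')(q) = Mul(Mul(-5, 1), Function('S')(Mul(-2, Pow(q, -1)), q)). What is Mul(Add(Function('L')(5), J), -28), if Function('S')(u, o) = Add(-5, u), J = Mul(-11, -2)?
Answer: -1372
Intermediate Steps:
J = 22
Function('L')(q) = Add(25, Mul(10, Pow(q, -1))) (Function('L')(q) = Mul(Mul(-5, 1), Add(-5, Mul(-2, Pow(q, -1)))) = Mul(-5, Add(-5, Mul(-2, Pow(q, -1)))) = Add(25, Mul(10, Pow(q, -1))))
Mul(Add(Function('L')(5), J), -28) = Mul(Add(Add(25, Mul(10, Pow(5, -1))), 22), -28) = Mul(Add(Add(25, Mul(10, Rational(1, 5))), 22), -28) = Mul(Add(Add(25, 2), 22), -28) = Mul(Add(27, 22), -28) = Mul(49, -28) = -1372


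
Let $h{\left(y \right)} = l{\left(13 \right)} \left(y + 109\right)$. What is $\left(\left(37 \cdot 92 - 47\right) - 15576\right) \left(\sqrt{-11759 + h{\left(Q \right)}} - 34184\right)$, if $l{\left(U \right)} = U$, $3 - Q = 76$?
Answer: $417694296 - 12219 i \sqrt{11291} \approx 4.1769 \cdot 10^{8} - 1.2984 \cdot 10^{6} i$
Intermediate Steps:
$Q = -73$ ($Q = 3 - 76 = -73$)
$h{\left(y \right)} = 1417 + 13 y$ ($h{\left(y \right)} = 13 \left(y + 109\right) = 13 \left(109 + y\right) = 1417 + 13 y$)
$\left(\left(37 \cdot 92 - 47\right) - 15576\right) \left(\sqrt{-11759 + h{\left(Q \right)}} - 34184\right) = \left(\left(37 \cdot 92 - 47\right) - 15576\right) \left(\sqrt{-11759 + \left(1417 + 13 \left(-73\right)\right)} - 34184\right) = \left(\left(3404 - 47\right) - 15576\right) \left(\sqrt{-11759 + \left(1417 - 949\right)} - 34184\right) = \left(3357 - 15576\right) \left(\sqrt{-11759 + 468} - 34184\right) = - 12219 \left(\sqrt{-11291} - 34184\right) = - 12219 \left(i \sqrt{11291} - 34184\right) = - 12219 \left(-34184 + i \sqrt{11291}\right) = 417694296 - 12219 i \sqrt{11291}$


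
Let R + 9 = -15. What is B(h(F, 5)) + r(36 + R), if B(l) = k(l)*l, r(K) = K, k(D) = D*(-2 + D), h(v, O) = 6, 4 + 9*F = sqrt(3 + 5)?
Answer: 156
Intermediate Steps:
F = -4/9 + 2*sqrt(2)/9 (F = -4/9 + sqrt(3 + 5)/9 = -4/9 + sqrt(8)/9 = -4/9 + (2*sqrt(2))/9 = -4/9 + 2*sqrt(2)/9 ≈ -0.13017)
R = -24 (R = -9 - 15 = -24)
B(l) = l**2*(-2 + l) (B(l) = (l*(-2 + l))*l = l**2*(-2 + l))
B(h(F, 5)) + r(36 + R) = 6**2*(-2 + 6) + (36 - 24) = 36*4 + 12 = 144 + 12 = 156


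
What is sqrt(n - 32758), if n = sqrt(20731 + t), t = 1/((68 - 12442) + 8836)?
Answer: sqrt(-410046430552 + 3538*sqrt(259499128026))/3538 ≈ 180.59*I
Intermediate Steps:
t = -1/3538 (t = 1/(-12374 + 8836) = 1/(-3538) = -1/3538 ≈ -0.00028265)
n = sqrt(259499128026)/3538 (n = sqrt(20731 - 1/3538) = sqrt(73346277/3538) = sqrt(259499128026)/3538 ≈ 143.98)
sqrt(n - 32758) = sqrt(sqrt(259499128026)/3538 - 32758) = sqrt(-32758 + sqrt(259499128026)/3538)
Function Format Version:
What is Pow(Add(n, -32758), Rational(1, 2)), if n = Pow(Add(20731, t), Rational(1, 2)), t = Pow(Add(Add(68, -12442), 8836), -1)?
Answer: Mul(Rational(1, 3538), Pow(Add(-410046430552, Mul(3538, Pow(259499128026, Rational(1, 2)))), Rational(1, 2))) ≈ Mul(180.59, I)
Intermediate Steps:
t = Rational(-1, 3538) (t = Pow(Add(-12374, 8836), -1) = Pow(-3538, -1) = Rational(-1, 3538) ≈ -0.00028265)
n = Mul(Rational(1, 3538), Pow(259499128026, Rational(1, 2))) (n = Pow(Add(20731, Rational(-1, 3538)), Rational(1, 2)) = Pow(Rational(73346277, 3538), Rational(1, 2)) = Mul(Rational(1, 3538), Pow(259499128026, Rational(1, 2))) ≈ 143.98)
Pow(Add(n, -32758), Rational(1, 2)) = Pow(Add(Mul(Rational(1, 3538), Pow(259499128026, Rational(1, 2))), -32758), Rational(1, 2)) = Pow(Add(-32758, Mul(Rational(1, 3538), Pow(259499128026, Rational(1, 2)))), Rational(1, 2))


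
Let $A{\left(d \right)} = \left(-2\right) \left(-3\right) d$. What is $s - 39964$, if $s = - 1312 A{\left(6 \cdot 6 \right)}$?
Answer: $-323356$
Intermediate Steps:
$A{\left(d \right)} = 6 d$
$s = -283392$ ($s = - 1312 \cdot 6 \cdot 6 \cdot 6 = - 1312 \cdot 6 \cdot 36 = \left(-1312\right) 216 = -283392$)
$s - 39964 = -283392 - 39964 = -323356$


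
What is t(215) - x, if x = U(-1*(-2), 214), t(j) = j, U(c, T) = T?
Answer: 1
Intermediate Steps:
x = 214
t(215) - x = 215 - 1*214 = 215 - 214 = 1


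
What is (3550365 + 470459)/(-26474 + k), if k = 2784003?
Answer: 4020824/2757529 ≈ 1.4581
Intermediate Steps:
(3550365 + 470459)/(-26474 + k) = (3550365 + 470459)/(-26474 + 2784003) = 4020824/2757529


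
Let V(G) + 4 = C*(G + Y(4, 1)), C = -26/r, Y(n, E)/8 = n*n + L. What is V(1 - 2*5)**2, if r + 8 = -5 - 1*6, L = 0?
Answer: 9108324/361 ≈ 25231.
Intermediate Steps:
Y(n, E) = 8*n**2 (Y(n, E) = 8*(n*n + 0) = 8*(n**2 + 0) = 8*n**2)
r = -19 (r = -8 + (-5 - 1*6) = -8 + (-5 - 6) = -8 - 11 = -19)
C = 26/19 (C = -26/(-19) = -26*(-1/19) = 26/19 ≈ 1.3684)
V(G) = 3252/19 + 26*G/19 (V(G) = -4 + 26*(G + 8*4**2)/19 = -4 + 26*(G + 8*16)/19 = -4 + 26*(G + 128)/19 = -4 + 26*(128 + G)/19 = -4 + (3328/19 + 26*G/19) = 3252/19 + 26*G/19)
V(1 - 2*5)**2 = (3252/19 + 26*(1 - 2*5)/19)**2 = (3252/19 + 26*(1 - 10)/19)**2 = (3252/19 + (26/19)*(-9))**2 = (3252/19 - 234/19)**2 = (3018/19)**2 = 9108324/361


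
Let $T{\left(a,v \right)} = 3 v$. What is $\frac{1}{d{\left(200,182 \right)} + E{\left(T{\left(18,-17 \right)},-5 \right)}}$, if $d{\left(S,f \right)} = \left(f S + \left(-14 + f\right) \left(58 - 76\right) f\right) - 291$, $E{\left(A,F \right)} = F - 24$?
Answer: $- \frac{1}{514288} \approx -1.9444 \cdot 10^{-6}$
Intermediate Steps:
$E{\left(A,F \right)} = -24 + F$
$d{\left(S,f \right)} = -291 + S f + f \left(252 - 18 f\right)$ ($d{\left(S,f \right)} = \left(S f + \left(-14 + f\right) \left(-18\right) f\right) - 291 = \left(S f + \left(252 - 18 f\right) f\right) - 291 = \left(S f + f \left(252 - 18 f\right)\right) - 291 = -291 + S f + f \left(252 - 18 f\right)$)
$\frac{1}{d{\left(200,182 \right)} + E{\left(T{\left(18,-17 \right)},-5 \right)}} = \frac{1}{\left(-291 - 18 \cdot 182^{2} + 252 \cdot 182 + 200 \cdot 182\right) - 29} = \frac{1}{\left(-291 - 596232 + 45864 + 36400\right) - 29} = \frac{1}{-514259 - 29} = \frac{1}{-514288} = - \frac{1}{514288}$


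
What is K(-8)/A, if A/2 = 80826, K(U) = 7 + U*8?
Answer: -1/2836 ≈ -0.00035261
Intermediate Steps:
K(U) = 7 + 8*U
A = 161652 (A = 2*80826 = 161652)
K(-8)/A = (7 + 8*(-8))/161652 = (7 - 64)*(1/161652) = -57*1/161652 = -1/2836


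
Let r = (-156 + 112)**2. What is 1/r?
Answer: 1/1936 ≈ 0.00051653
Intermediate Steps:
r = 1936 (r = (-44)**2 = 1936)
1/r = 1/1936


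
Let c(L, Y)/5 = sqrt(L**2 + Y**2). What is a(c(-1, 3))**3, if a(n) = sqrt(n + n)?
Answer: 100*10**(1/4) ≈ 177.83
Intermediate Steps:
c(L, Y) = 5*sqrt(L**2 + Y**2)
a(n) = sqrt(2)*sqrt(n) (a(n) = sqrt(2*n) = sqrt(2)*sqrt(n))
a(c(-1, 3))**3 = (sqrt(2)*sqrt(5*sqrt((-1)**2 + 3**2)))**3 = (sqrt(2)*sqrt(5*sqrt(1 + 9)))**3 = (sqrt(2)*sqrt(5*sqrt(10)))**3 = (sqrt(2)*(2**(1/4)*5**(3/4)))**3 = (10**(3/4))**3 = 100*10**(1/4)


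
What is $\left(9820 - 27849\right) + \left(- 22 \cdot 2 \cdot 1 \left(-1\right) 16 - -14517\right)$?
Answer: $-2808$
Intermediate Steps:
$\left(9820 - 27849\right) + \left(- 22 \cdot 2 \cdot 1 \left(-1\right) 16 - -14517\right) = -18029 + \left(- 22 \cdot 2 \left(-1\right) 16 + 14517\right) = -18029 + \left(\left(-22\right) \left(-2\right) 16 + 14517\right) = -18029 + \left(44 \cdot 16 + 14517\right) = -18029 + \left(704 + 14517\right) = -18029 + 15221 = -2808$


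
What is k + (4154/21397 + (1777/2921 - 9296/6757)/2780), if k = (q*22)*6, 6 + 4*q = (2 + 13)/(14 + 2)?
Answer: -783642294541922131/4696162862804080 ≈ -166.87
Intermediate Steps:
q = -81/64 (q = -3/2 + ((2 + 13)/(14 + 2))/4 = -3/2 + (15/16)/4 = -3/2 + (15*(1/16))/4 = -3/2 + (¼)*(15/16) = -3/2 + 15/64 = -81/64 ≈ -1.2656)
k = -2673/16 (k = -81/64*22*6 = -891/32*6 = -2673/16 ≈ -167.06)
k + (4154/21397 + (1777/2921 - 9296/6757)/2780) = -2673/16 + (4154/21397 + (1777/2921 - 9296/6757)/2780) = -2673/16 + (4154*(1/21397) + (1777*(1/2921) - 9296*1/6757)*(1/2780)) = -2673/16 + (4154/21397 + (1777/2921 - 9296/6757)*(1/2780)) = -2673/16 + (4154/21397 - 15146427/19737197*1/2780) = -2673/16 + (4154/21397 - 15146427/54869407660) = -2673/16 + 227603431321121/1174040715701020 = -783642294541922131/4696162862804080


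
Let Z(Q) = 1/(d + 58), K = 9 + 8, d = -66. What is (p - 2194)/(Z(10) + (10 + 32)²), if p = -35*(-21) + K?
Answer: -112/137 ≈ -0.81752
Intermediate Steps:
K = 17
p = 752 (p = -35*(-21) + 17 = 735 + 17 = 752)
Z(Q) = -⅛ (Z(Q) = 1/(-66 + 58) = 1/(-8) = -⅛)
(p - 2194)/(Z(10) + (10 + 32)²) = (752 - 2194)/(-⅛ + (10 + 32)²) = -1442/(-⅛ + 42²) = -1442/(-⅛ + 1764) = -1442/14111/8 = -1442*8/14111 = -112/137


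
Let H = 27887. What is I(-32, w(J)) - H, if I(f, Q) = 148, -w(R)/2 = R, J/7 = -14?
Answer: -27739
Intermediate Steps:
J = -98 (J = 7*(-14) = -98)
w(R) = -2*R
I(-32, w(J)) - H = 148 - 1*27887 = 148 - 27887 = -27739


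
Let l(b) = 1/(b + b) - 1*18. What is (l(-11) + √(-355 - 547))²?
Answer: (397 - 22*I*√902)²/484 ≈ -576.36 - 1083.9*I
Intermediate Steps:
l(b) = -18 + 1/(2*b) (l(b) = 1/(2*b) - 18 = -18 + 1/(2*b))
(l(-11) + √(-355 - 547))² = ((-18 + (½)/(-11)) + √(-355 - 547))² = ((-18 + (½)*(-1/11)) + √(-902))² = ((-18 - 1/22) + I*√902)² = (-397/22 + I*√902)²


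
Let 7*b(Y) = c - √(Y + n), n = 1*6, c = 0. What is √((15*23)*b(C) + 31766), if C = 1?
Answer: √(1556534 - 2415*√7)/7 ≈ 177.86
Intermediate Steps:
n = 6
b(Y) = -√(6 + Y)/7 (b(Y) = (0 - √(Y + 6))/7 = (0 - √(6 + Y))/7 = (-√(6 + Y))/7 = -√(6 + Y)/7)
√((15*23)*b(C) + 31766) = √((15*23)*(-√(6 + 1)/7) + 31766) = √(345*(-√7/7) + 31766) = √(-345*√7/7 + 31766) = √(31766 - 345*√7/7)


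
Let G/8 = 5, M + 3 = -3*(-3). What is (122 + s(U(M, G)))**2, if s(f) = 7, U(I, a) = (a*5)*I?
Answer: 16641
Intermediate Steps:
M = 6 (M = -3 - 3*(-3) = -3 + 9 = 6)
G = 40 (G = 8*5 = 40)
U(I, a) = 5*I*a (U(I, a) = (5*a)*I = 5*I*a)
(122 + s(U(M, G)))**2 = (122 + 7)**2 = 129**2 = 16641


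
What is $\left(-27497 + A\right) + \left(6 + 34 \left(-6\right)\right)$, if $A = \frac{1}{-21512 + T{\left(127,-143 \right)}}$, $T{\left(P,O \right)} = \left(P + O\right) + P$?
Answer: $- \frac{592700696}{21401} \approx -27695.0$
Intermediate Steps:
$T{\left(P,O \right)} = O + 2 P$ ($T{\left(P,O \right)} = \left(O + P\right) + P = O + 2 P$)
$A = - \frac{1}{21401}$ ($A = \frac{1}{-21512 + \left(-143 + 2 \cdot 127\right)} = \frac{1}{-21512 + \left(-143 + 254\right)} = \frac{1}{-21512 + 111} = \frac{1}{-21401} = - \frac{1}{21401} \approx -4.6727 \cdot 10^{-5}$)
$\left(-27497 + A\right) + \left(6 + 34 \left(-6\right)\right) = \left(-27497 - \frac{1}{21401}\right) + \left(6 + 34 \left(-6\right)\right) = - \frac{588463298}{21401} + \left(6 - 204\right) = - \frac{588463298}{21401} - 198 = - \frac{592700696}{21401}$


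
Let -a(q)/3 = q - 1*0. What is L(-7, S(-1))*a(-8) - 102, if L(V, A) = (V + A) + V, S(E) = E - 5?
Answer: -582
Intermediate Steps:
a(q) = -3*q (a(q) = -3*(q - 1*0) = -3*(q + 0) = -3*q)
S(E) = -5 + E
L(V, A) = A + 2*V (L(V, A) = (A + V) + V = A + 2*V)
L(-7, S(-1))*a(-8) - 102 = ((-5 - 1) + 2*(-7))*(-3*(-8)) - 102 = (-6 - 14)*24 - 102 = -20*24 - 102 = -480 - 102 = -582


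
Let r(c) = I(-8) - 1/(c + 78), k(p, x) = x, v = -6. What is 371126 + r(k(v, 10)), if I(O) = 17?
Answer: 32660583/88 ≈ 3.7114e+5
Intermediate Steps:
r(c) = 17 - 1/(78 + c) (r(c) = 17 - 1/(c + 78) = 17 - 1/(78 + c))
371126 + r(k(v, 10)) = 371126 + (1325 + 17*10)/(78 + 10) = 371126 + (1325 + 170)/88 = 371126 + (1/88)*1495 = 371126 + 1495/88 = 32660583/88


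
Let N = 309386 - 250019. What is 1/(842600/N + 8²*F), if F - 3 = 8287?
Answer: 5397/2863508920 ≈ 1.8848e-6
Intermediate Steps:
N = 59367
F = 8290 (F = 3 + 8287 = 8290)
1/(842600/N + 8²*F) = 1/(842600/59367 + 8²*8290) = 1/(842600*(1/59367) + 64*8290) = 1/(76600/5397 + 530560) = 1/(2863508920/5397) = 5397/2863508920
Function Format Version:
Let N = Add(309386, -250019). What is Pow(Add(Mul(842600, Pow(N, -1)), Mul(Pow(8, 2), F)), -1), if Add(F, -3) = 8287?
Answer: Rational(5397, 2863508920) ≈ 1.8848e-6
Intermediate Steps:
N = 59367
F = 8290 (F = Add(3, 8287) = 8290)
Pow(Add(Mul(842600, Pow(N, -1)), Mul(Pow(8, 2), F)), -1) = Pow(Add(Mul(842600, Pow(59367, -1)), Mul(Pow(8, 2), 8290)), -1) = Pow(Add(Mul(842600, Rational(1, 59367)), Mul(64, 8290)), -1) = Pow(Add(Rational(76600, 5397), 530560), -1) = Pow(Rational(2863508920, 5397), -1) = Rational(5397, 2863508920)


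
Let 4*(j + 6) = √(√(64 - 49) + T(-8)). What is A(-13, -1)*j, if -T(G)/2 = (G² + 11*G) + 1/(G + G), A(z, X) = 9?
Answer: -54 + 9*√(770 + 16*√15)/16 ≈ -37.775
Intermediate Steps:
T(G) = -1/G - 22*G - 2*G² (T(G) = -2*((G² + 11*G) + 1/(G + G)) = -2*((G² + 11*G) + 1/(2*G)) = -2*(G² + 1/(2*G) + 11*G) = -1/G - 22*G - 2*G²)
j = -6 + √(385/8 + √15)/4 (j = -6 + √(√(64 - 49) + (-1 + 2*(-8)²*(-11 - 1*(-8)))/(-8))/4 = -6 + √(√15 - (-1 + 2*64*(-11 + 8))/8)/4 = -6 + √(√15 - (-1 + 2*64*(-3))/8)/4 = -6 + √(√15 - (-1 - 384)/8)/4 = -6 + √(√15 - ⅛*(-385))/4 = -6 + √(√15 + 385/8)/4 = -6 + √(385/8 + √15)/4 ≈ -4.1973)
A(-13, -1)*j = 9*(-6 + √(770 + 16*√15)/16) = -54 + 9*√(770 + 16*√15)/16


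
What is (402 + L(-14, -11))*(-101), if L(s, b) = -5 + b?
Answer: -38986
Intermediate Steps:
(402 + L(-14, -11))*(-101) = (402 + (-5 - 11))*(-101) = (402 - 16)*(-101) = 386*(-101) = -38986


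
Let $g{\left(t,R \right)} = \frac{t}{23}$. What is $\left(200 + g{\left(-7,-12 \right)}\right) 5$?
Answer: $\frac{22965}{23} \approx 998.48$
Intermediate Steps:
$g{\left(t,R \right)} = \frac{t}{23}$ ($g{\left(t,R \right)} = t \frac{1}{23} = \frac{t}{23}$)
$\left(200 + g{\left(-7,-12 \right)}\right) 5 = \left(200 + \frac{1}{23} \left(-7\right)\right) 5 = \left(200 - \frac{7}{23}\right) 5 = \frac{4593}{23} \cdot 5 = \frac{22965}{23}$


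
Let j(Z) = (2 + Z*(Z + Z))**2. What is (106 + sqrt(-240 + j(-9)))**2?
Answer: 37892 + 5936*sqrt(34) ≈ 72505.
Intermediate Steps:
j(Z) = (2 + 2*Z**2)**2 (j(Z) = (2 + Z*(2*Z))**2 = (2 + 2*Z**2)**2)
(106 + sqrt(-240 + j(-9)))**2 = (106 + sqrt(-240 + 4*(1 + (-9)**2)**2))**2 = (106 + sqrt(-240 + 4*(1 + 81)**2))**2 = (106 + sqrt(-240 + 4*82**2))**2 = (106 + sqrt(-240 + 4*6724))**2 = (106 + sqrt(-240 + 26896))**2 = (106 + sqrt(26656))**2 = (106 + 28*sqrt(34))**2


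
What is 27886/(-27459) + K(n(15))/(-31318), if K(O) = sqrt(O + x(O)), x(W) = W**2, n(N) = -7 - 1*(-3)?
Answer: -27886/27459 - sqrt(3)/15659 ≈ -1.0157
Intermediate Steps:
n(N) = -4 (n(N) = -7 + 3 = -4)
K(O) = sqrt(O + O**2)
27886/(-27459) + K(n(15))/(-31318) = 27886/(-27459) + sqrt(-4*(1 - 4))/(-31318) = 27886*(-1/27459) + sqrt(-4*(-3))*(-1/31318) = -27886/27459 + sqrt(12)*(-1/31318) = -27886/27459 + (2*sqrt(3))*(-1/31318) = -27886/27459 - sqrt(3)/15659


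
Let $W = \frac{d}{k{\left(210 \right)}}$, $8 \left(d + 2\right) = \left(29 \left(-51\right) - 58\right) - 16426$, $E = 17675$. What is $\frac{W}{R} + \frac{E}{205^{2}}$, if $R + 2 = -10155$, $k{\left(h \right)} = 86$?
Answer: $\frac{4970750011}{11746854896} \approx 0.42316$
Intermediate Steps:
$R = -10157$ ($R = -2 - 10155 = -10157$)
$d = - \frac{17979}{8}$ ($d = -2 + \frac{\left(29 \left(-51\right) - 58\right) - 16426}{8} = -2 + \frac{\left(-1479 - 58\right) - 16426}{8} = -2 + \frac{-1537 - 16426}{8} = -2 + \frac{1}{8} \left(-17963\right) = -2 - \frac{17963}{8} = - \frac{17979}{8} \approx -2247.4$)
$W = - \frac{17979}{688}$ ($W = - \frac{17979}{8 \cdot 86} = \left(- \frac{17979}{8}\right) \frac{1}{86} = - \frac{17979}{688} \approx -26.132$)
$\frac{W}{R} + \frac{E}{205^{2}} = - \frac{17979}{688 \left(-10157\right)} + \frac{17675}{205^{2}} = \left(- \frac{17979}{688}\right) \left(- \frac{1}{10157}\right) + \frac{17675}{42025} = \frac{17979}{6988016} + 17675 \cdot \frac{1}{42025} = \frac{17979}{6988016} + \frac{707}{1681} = \frac{4970750011}{11746854896}$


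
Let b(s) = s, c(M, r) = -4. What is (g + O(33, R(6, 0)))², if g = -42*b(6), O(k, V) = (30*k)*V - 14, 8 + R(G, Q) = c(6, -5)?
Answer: 147525316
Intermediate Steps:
R(G, Q) = -12 (R(G, Q) = -8 - 4 = -12)
O(k, V) = -14 + 30*V*k (O(k, V) = 30*V*k - 14 = -14 + 30*V*k)
g = -252 (g = -42*6 = -252)
(g + O(33, R(6, 0)))² = (-252 + (-14 + 30*(-12)*33))² = (-252 + (-14 - 11880))² = (-252 - 11894)² = (-12146)² = 147525316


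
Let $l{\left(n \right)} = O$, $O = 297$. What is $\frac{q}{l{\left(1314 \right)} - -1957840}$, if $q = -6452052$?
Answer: $- \frac{6452052}{1958137} \approx -3.295$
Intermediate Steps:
$l{\left(n \right)} = 297$
$\frac{q}{l{\left(1314 \right)} - -1957840} = - \frac{6452052}{297 - -1957840} = - \frac{6452052}{297 + 1957840} = - \frac{6452052}{1958137}$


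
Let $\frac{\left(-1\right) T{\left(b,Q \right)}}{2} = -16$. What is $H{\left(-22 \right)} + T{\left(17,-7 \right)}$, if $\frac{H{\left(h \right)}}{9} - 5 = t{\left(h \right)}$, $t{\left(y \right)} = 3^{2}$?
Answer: $158$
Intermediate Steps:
$t{\left(y \right)} = 9$
$T{\left(b,Q \right)} = 32$ ($T{\left(b,Q \right)} = \left(-2\right) \left(-16\right) = 32$)
$H{\left(h \right)} = 126$ ($H{\left(h \right)} = 45 + 9 \cdot 9 = 45 + 81 = 126$)
$H{\left(-22 \right)} + T{\left(17,-7 \right)} = 126 + 32 = 158$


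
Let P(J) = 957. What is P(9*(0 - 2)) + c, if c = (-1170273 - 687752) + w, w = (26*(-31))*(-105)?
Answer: -1772438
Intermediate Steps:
w = 84630 (w = -806*(-105) = 84630)
c = -1773395 (c = (-1170273 - 687752) + 84630 = -1858025 + 84630 = -1773395)
P(9*(0 - 2)) + c = 957 - 1773395 = -1772438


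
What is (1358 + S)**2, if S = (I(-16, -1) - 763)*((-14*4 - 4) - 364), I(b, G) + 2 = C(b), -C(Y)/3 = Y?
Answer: 93248393956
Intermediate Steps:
C(Y) = -3*Y
I(b, G) = -2 - 3*b
S = 304008 (S = ((-2 - 3*(-16)) - 763)*((-14*4 - 4) - 364) = ((-2 + 48) - 763)*((-56 - 4) - 364) = (46 - 763)*(-60 - 364) = -717*(-424) = 304008)
(1358 + S)**2 = (1358 + 304008)**2 = 305366**2 = 93248393956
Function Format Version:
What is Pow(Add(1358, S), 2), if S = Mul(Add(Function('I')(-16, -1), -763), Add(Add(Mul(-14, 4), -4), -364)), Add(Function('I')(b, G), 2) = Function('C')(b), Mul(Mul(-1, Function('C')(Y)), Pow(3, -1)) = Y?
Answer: 93248393956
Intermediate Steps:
Function('C')(Y) = Mul(-3, Y)
Function('I')(b, G) = Add(-2, Mul(-3, b))
S = 304008 (S = Mul(Add(Add(-2, Mul(-3, -16)), -763), Add(Add(Mul(-14, 4), -4), -364)) = Mul(Add(Add(-2, 48), -763), Add(Add(-56, -4), -364)) = Mul(Add(46, -763), Add(-60, -364)) = Mul(-717, -424) = 304008)
Pow(Add(1358, S), 2) = Pow(Add(1358, 304008), 2) = Pow(305366, 2) = 93248393956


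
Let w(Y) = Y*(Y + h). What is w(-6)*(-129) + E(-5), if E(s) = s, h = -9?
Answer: -11615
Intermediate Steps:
w(Y) = Y*(-9 + Y) (w(Y) = Y*(Y - 9) = Y*(-9 + Y))
w(-6)*(-129) + E(-5) = -6*(-9 - 6)*(-129) - 5 = -6*(-15)*(-129) - 5 = 90*(-129) - 5 = -11610 - 5 = -11615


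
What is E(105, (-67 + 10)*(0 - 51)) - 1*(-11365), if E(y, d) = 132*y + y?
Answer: 25330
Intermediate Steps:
E(y, d) = 133*y
E(105, (-67 + 10)*(0 - 51)) - 1*(-11365) = 133*105 - 1*(-11365) = 13965 + 11365 = 25330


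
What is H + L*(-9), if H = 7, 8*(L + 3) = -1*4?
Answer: 77/2 ≈ 38.500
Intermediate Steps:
L = -7/2 (L = -3 + (-1*4)/8 = -3 + (⅛)*(-4) = -3 - ½ = -7/2 ≈ -3.5000)
H + L*(-9) = 7 - 7/2*(-9) = 7 + 63/2 = 77/2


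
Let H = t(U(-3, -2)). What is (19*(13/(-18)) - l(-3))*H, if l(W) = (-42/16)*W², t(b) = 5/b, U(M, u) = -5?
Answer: -713/72 ≈ -9.9028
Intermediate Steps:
H = -1 (H = 5/(-5) = 5*(-⅕) = -1)
l(W) = -21*W²/8 (l(W) = (-42*1/16)*W² = -21*W²/8)
(19*(13/(-18)) - l(-3))*H = (19*(13/(-18)) - (-21)*(-3)²/8)*(-1) = (19*(13*(-1/18)) - (-21)*9/8)*(-1) = (19*(-13/18) - 1*(-189/8))*(-1) = (-247/18 + 189/8)*(-1) = (713/72)*(-1) = -713/72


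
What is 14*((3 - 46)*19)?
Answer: -11438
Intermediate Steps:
14*((3 - 46)*19) = 14*(-43*19) = 14*(-817) = -11438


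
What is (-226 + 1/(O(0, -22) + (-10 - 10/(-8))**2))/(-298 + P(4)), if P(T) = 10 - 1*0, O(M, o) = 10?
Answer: 156497/199440 ≈ 0.78468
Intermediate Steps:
P(T) = 10 (P(T) = 10 + 0 = 10)
(-226 + 1/(O(0, -22) + (-10 - 10/(-8))**2))/(-298 + P(4)) = (-226 + 1/(10 + (-10 - 10/(-8))**2))/(-298 + 10) = (-226 + 1/(10 + (-10 - 10*(-1/8))**2))/(-288) = (-226 + 1/(10 + (-10 + 5/4)**2))*(-1/288) = (-226 + 1/(10 + (-35/4)**2))*(-1/288) = (-226 + 1/(10 + 1225/16))*(-1/288) = (-226 + 1/(1385/16))*(-1/288) = (-226 + 16/1385)*(-1/288) = -312994/1385*(-1/288) = 156497/199440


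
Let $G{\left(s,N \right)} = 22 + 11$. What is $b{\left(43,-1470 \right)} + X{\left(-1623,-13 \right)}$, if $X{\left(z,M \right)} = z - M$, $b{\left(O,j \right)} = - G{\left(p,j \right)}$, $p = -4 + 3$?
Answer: $-1643$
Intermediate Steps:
$p = -1$
$G{\left(s,N \right)} = 33$
$b{\left(O,j \right)} = -33$ ($b{\left(O,j \right)} = \left(-1\right) 33 = -33$)
$b{\left(43,-1470 \right)} + X{\left(-1623,-13 \right)} = -33 - 1610 = -1643$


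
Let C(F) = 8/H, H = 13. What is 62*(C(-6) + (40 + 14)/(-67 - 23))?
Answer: 62/65 ≈ 0.95385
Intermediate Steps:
C(F) = 8/13
62*(C(-6) + (40 + 14)/(-67 - 23)) = 62*(8/13 + (40 + 14)/(-67 - 23)) = 62*(8/13 + 54/(-90)) = 62*(8/13 + 54*(-1/90)) = 62*(8/13 - ⅗) = 62*(1/65) = 62/65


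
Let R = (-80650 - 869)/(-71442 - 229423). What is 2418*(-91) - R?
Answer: -66201814389/300865 ≈ -2.2004e+5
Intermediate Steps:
R = 81519/300865 (R = -81519/(-300865) = -81519*(-1/300865) = 81519/300865 ≈ 0.27095)
2418*(-91) - R = 2418*(-91) - 1*81519/300865 = -220038 - 81519/300865 = -66201814389/300865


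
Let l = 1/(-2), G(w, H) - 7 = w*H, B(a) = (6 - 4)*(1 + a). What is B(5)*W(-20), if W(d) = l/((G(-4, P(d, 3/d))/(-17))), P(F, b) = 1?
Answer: 34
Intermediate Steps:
B(a) = 2 + 2*a (B(a) = 2*(1 + a) = 2 + 2*a)
G(w, H) = 7 + H*w (G(w, H) = 7 + w*H = 7 + H*w)
l = -½ ≈ -0.50000
W(d) = 17/6 (W(d) = -(-17/(7 + 1*(-4)))/2 = -(-17/(7 - 4))/2 = -1/(2*(3*(-1/17))) = -1/(2*(-3/17)) = -½*(-17/3) = 17/6)
B(5)*W(-20) = (2 + 2*5)*(17/6) = (2 + 10)*(17/6) = 12*(17/6) = 34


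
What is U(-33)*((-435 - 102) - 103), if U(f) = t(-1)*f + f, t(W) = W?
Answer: 0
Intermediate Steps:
U(f) = 0 (U(f) = -f + f = 0)
U(-33)*((-435 - 102) - 103) = 0*((-435 - 102) - 103) = 0*(-537 - 103) = 0*(-640) = 0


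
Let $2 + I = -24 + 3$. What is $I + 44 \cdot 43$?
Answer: $1869$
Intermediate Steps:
$I = -23$ ($I = -2 + \left(-24 + 3\right) = -2 - 21 = -23$)
$I + 44 \cdot 43 = -23 + 44 \cdot 43 = -23 + 1892 = 1869$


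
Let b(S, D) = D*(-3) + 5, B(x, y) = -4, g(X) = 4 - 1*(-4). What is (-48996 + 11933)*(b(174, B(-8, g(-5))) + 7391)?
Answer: -274562704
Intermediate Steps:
g(X) = 8 (g(X) = 4 + 4 = 8)
b(S, D) = 5 - 3*D (b(S, D) = -3*D + 5 = 5 - 3*D)
(-48996 + 11933)*(b(174, B(-8, g(-5))) + 7391) = (-48996 + 11933)*((5 - 3*(-4)) + 7391) = -37063*((5 + 12) + 7391) = -37063*(17 + 7391) = -37063*7408 = -274562704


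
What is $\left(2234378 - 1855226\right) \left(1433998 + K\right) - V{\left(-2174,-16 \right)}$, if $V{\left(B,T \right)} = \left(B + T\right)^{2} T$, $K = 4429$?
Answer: $545459211504$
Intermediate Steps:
$V{\left(B,T \right)} = T \left(B + T\right)^{2}$
$\left(2234378 - 1855226\right) \left(1433998 + K\right) - V{\left(-2174,-16 \right)} = \left(2234378 - 1855226\right) \left(1433998 + 4429\right) - - 16 \left(-2174 - 16\right)^{2} = 379152 \cdot 1438427 - - 16 \left(-2190\right)^{2} = 545382473904 - \left(-16\right) 4796100 = 545382473904 - -76737600 = 545382473904 + 76737600 = 545459211504$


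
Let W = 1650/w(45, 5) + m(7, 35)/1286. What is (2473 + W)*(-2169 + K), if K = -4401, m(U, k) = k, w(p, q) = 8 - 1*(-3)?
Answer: -11081004705/643 ≈ -1.7233e+7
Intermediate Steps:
w(p, q) = 11 (w(p, q) = 8 + 3 = 11)
W = 192935/1286 (W = 1650/11 + 35/1286 = 1650*(1/11) + 35*(1/1286) = 150 + 35/1286 = 192935/1286 ≈ 150.03)
(2473 + W)*(-2169 + K) = (2473 + 192935/1286)*(-2169 - 4401) = (3373213/1286)*(-6570) = -11081004705/643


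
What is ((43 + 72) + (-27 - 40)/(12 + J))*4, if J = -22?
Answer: 2434/5 ≈ 486.80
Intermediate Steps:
((43 + 72) + (-27 - 40)/(12 + J))*4 = ((43 + 72) + (-27 - 40)/(12 - 22))*4 = (115 - 67/(-10))*4 = (115 - 67*(-1/10))*4 = (115 + 67/10)*4 = (1217/10)*4 = 2434/5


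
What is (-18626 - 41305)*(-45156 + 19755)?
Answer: 1522307331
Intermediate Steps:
(-18626 - 41305)*(-45156 + 19755) = -59931*(-25401) = 1522307331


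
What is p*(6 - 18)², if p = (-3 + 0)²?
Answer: 1296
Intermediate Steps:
p = 9 (p = (-3)² = 9)
p*(6 - 18)² = 9*(6 - 18)² = 9*(-12)² = 9*144 = 1296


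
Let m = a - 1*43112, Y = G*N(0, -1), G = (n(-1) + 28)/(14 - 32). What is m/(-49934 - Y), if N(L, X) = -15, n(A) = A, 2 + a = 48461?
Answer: -10694/99913 ≈ -0.10703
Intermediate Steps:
a = 48459 (a = -2 + 48461 = 48459)
G = -3/2 (G = (-1 + 28)/(14 - 32) = 27/(-18) = 27*(-1/18) = -3/2 ≈ -1.5000)
Y = 45/2 (Y = -3/2*(-15) = 45/2 ≈ 22.500)
m = 5347 (m = 48459 - 1*43112 = 48459 - 43112 = 5347)
m/(-49934 - Y) = 5347/(-49934 - 1*45/2) = 5347/(-49934 - 45/2) = 5347/(-99913/2) = 5347*(-2/99913) = -10694/99913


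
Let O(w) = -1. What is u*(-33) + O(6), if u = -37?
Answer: 1220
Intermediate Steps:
u*(-33) + O(6) = -37*(-33) - 1 = 1221 - 1 = 1220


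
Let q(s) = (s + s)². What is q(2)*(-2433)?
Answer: -38928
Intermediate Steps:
q(s) = 4*s² (q(s) = (2*s)² = 4*s²)
q(2)*(-2433) = (4*2²)*(-2433) = (4*4)*(-2433) = 16*(-2433) = -38928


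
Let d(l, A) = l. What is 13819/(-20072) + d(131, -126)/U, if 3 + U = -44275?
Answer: -180419/260936 ≈ -0.69143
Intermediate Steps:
U = -44278 (U = -3 - 44275 = -44278)
13819/(-20072) + d(131, -126)/U = 13819/(-20072) + 131/(-44278) = 13819*(-1/20072) + 131*(-1/44278) = -1063/1544 - 1/338 = -180419/260936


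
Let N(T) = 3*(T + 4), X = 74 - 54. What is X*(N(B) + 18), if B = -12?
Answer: -120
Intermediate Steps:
X = 20
N(T) = 12 + 3*T (N(T) = 3*(4 + T) = 12 + 3*T)
X*(N(B) + 18) = 20*((12 + 3*(-12)) + 18) = 20*((12 - 36) + 18) = 20*(-24 + 18) = 20*(-6) = -120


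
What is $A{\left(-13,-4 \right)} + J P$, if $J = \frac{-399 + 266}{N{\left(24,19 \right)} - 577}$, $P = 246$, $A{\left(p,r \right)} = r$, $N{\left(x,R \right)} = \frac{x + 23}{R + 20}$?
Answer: $\frac{84727}{1604} \approx 52.822$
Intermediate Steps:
$N{\left(x,R \right)} = \frac{23 + x}{20 + R}$
$J = \frac{741}{3208}$ ($J = \frac{-399 + 266}{\frac{23 + 24}{20 + 19} - 577} = - \frac{133}{\frac{1}{39} \cdot 47 - 577} = - \frac{133}{\frac{47}{39} - 577} = - \frac{133}{- \frac{22456}{39}} = \left(-133\right) \left(- \frac{39}{22456}\right) = \frac{741}{3208} \approx 0.23098$)
$A{\left(-13,-4 \right)} + J P = -4 + \frac{741}{3208} \cdot 246 = -4 + \frac{91143}{1604} = \frac{84727}{1604}$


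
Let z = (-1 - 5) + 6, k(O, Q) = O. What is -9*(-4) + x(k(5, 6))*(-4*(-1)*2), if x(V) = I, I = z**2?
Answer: 36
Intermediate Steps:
z = 0 (z = -6 + 6 = 0)
I = 0 (I = 0**2 = 0)
x(V) = 0
-9*(-4) + x(k(5, 6))*(-4*(-1)*2) = -9*(-4) + 0*(-4*(-1)*2) = 36 + 0*(4*2) = 36 + 0*8 = 36 + 0 = 36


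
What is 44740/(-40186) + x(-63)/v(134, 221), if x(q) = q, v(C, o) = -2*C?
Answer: -4729301/5384924 ≈ -0.87825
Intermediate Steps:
44740/(-40186) + x(-63)/v(134, 221) = 44740/(-40186) - 63/((-2*134)) = 44740*(-1/40186) - 63/(-268) = -22370/20093 - 63*(-1/268) = -22370/20093 + 63/268 = -4729301/5384924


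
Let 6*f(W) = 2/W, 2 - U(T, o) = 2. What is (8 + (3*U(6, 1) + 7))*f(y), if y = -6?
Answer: -⅚ ≈ -0.83333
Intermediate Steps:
U(T, o) = 0 (U(T, o) = 2 - 1*2 = 2 - 2 = 0)
f(W) = 1/(3*W) (f(W) = (2/W)/6 = 1/(3*W))
(8 + (3*U(6, 1) + 7))*f(y) = (8 + (3*0 + 7))*((⅓)/(-6)) = (8 + (0 + 7))*((⅓)*(-⅙)) = (8 + 7)*(-1/18) = 15*(-1/18) = -⅚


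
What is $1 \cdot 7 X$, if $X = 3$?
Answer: $21$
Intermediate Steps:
$1 \cdot 7 X = 1 \cdot 7 \cdot 3 = 7 \cdot 3 = 21$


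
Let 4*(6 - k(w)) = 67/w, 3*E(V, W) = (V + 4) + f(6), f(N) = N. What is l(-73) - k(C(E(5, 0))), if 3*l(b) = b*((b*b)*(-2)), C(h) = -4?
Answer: 12448055/48 ≈ 2.5933e+5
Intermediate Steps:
E(V, W) = 10/3 + V/3 (E(V, W) = ((V + 4) + 6)/3 = ((4 + V) + 6)/3 = (10 + V)/3 = 10/3 + V/3)
k(w) = 6 - 67/(4*w)
l(b) = -2*b**3/3 (l(b) = (b*((b*b)*(-2)))/3 = (b*(b**2*(-2)))/3 = (b*(-2*b**2))/3 = (-2*b**3)/3 = -2*b**3/3)
l(-73) - k(C(E(5, 0))) = -2/3*(-73)**3 - (6 - 67/4/(-4)) = -2/3*(-389017) - (6 - 67/4*(-1/4)) = 778034/3 - (6 + 67/16) = 778034/3 - 1*163/16 = 778034/3 - 163/16 = 12448055/48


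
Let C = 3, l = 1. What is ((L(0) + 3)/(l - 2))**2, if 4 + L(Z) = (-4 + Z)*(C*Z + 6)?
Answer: 625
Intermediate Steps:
L(Z) = -4 + (-4 + Z)*(6 + 3*Z) (L(Z) = -4 + (-4 + Z)*(3*Z + 6) = -4 + (-4 + Z)*(6 + 3*Z))
((L(0) + 3)/(l - 2))**2 = (((-28 - 6*0 + 3*0**2) + 3)/(1 - 2))**2 = (((-28 + 0 + 3*0) + 3)/(-1))**2 = (((-28 + 0 + 0) + 3)*(-1))**2 = ((-28 + 3)*(-1))**2 = (-25*(-1))**2 = 25**2 = 625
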